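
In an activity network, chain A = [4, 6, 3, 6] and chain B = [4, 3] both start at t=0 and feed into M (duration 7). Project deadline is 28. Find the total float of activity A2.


Forward pass: ES(A2) = sum of predecessors on chain A = 4
EF = ES + duration = 4 + 6 = 10
Backward pass: LF(M) = deadline = 28; LS(M) = 28 - 7 = 21
LF(A2) = LS(M) - sum(successors on chain A) = 21 - 9 = 12
LS = LF - duration = 12 - 6 = 6
Total float = LS - ES = 6 - 4 = 2

2


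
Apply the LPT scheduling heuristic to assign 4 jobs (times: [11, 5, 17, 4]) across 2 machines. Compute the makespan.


Sort jobs in decreasing order (LPT): [17, 11, 5, 4]
Assign each job to the least loaded machine:
  Machine 1: jobs [17], load = 17
  Machine 2: jobs [11, 5, 4], load = 20
Makespan = max load = 20

20


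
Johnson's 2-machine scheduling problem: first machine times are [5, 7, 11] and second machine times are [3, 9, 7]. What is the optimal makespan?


Apply Johnson's rule:
  Group 1 (a <= b): [(2, 7, 9)]
  Group 2 (a > b): [(3, 11, 7), (1, 5, 3)]
Optimal job order: [2, 3, 1]
Schedule:
  Job 2: M1 done at 7, M2 done at 16
  Job 3: M1 done at 18, M2 done at 25
  Job 1: M1 done at 23, M2 done at 28
Makespan = 28

28


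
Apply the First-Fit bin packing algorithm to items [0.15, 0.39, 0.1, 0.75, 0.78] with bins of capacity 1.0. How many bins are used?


Place items sequentially using First-Fit:
  Item 0.15 -> new Bin 1
  Item 0.39 -> Bin 1 (now 0.54)
  Item 0.1 -> Bin 1 (now 0.64)
  Item 0.75 -> new Bin 2
  Item 0.78 -> new Bin 3
Total bins used = 3

3


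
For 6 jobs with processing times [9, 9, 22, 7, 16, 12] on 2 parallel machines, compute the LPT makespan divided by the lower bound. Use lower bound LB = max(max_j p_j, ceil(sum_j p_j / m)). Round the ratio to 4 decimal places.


LPT order: [22, 16, 12, 9, 9, 7]
Machine loads after assignment: [38, 37]
LPT makespan = 38
Lower bound = max(max_job, ceil(total/2)) = max(22, 38) = 38
Ratio = 38 / 38 = 1.0

1.0


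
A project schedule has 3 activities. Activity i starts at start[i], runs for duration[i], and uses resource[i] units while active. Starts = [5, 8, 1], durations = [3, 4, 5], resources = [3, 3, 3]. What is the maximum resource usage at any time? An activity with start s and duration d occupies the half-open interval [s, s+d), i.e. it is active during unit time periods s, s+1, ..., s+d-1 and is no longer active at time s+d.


Each activity i is active on [start_i, start_i + duration_i).
Compute total resource usage per time slot:
  t=0: active resources = [], total = 0
  t=1: active resources = [3], total = 3
  t=2: active resources = [3], total = 3
  t=3: active resources = [3], total = 3
  t=4: active resources = [3], total = 3
  t=5: active resources = [3, 3], total = 6
  t=6: active resources = [3], total = 3
  t=7: active resources = [3], total = 3
  t=8: active resources = [3], total = 3
  t=9: active resources = [3], total = 3
  t=10: active resources = [3], total = 3
  t=11: active resources = [3], total = 3
Peak resource demand = 6

6


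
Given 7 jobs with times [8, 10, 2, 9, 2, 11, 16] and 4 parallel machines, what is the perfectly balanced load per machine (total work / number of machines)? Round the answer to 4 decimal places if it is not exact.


Total processing time = 8 + 10 + 2 + 9 + 2 + 11 + 16 = 58
Number of machines = 4
Ideal balanced load = 58 / 4 = 14.5

14.5


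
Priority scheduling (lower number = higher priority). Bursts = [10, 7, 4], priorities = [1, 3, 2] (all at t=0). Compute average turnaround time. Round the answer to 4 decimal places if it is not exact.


Sort by priority (ascending = highest first):
Order: [(1, 10), (2, 4), (3, 7)]
Completion times:
  Priority 1, burst=10, C=10
  Priority 2, burst=4, C=14
  Priority 3, burst=7, C=21
Average turnaround = 45/3 = 15.0

15.0


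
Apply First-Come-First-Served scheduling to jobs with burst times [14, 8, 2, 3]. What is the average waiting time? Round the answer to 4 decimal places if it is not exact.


FCFS order (as given): [14, 8, 2, 3]
Waiting times:
  Job 1: wait = 0
  Job 2: wait = 14
  Job 3: wait = 22
  Job 4: wait = 24
Sum of waiting times = 60
Average waiting time = 60/4 = 15.0

15.0


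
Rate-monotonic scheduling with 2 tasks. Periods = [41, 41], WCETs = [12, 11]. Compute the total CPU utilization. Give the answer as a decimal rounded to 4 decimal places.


Compute individual utilizations (exact fractions):
  Task 1: C/T = 12/41 (approx. 0.2927)
  Task 2: C/T = 11/41 (approx. 0.2683)
Total utilization U = 12/41 + 11/41 = 23/41
Rounded to 4 decimal places: U = 0.5610
RM (Liu & Layland) bound for 2 tasks = 0.828427; compare with U = 23/41 (approx. 0.560976)
U <= bound, so schedulable by RM sufficient condition.

0.5610


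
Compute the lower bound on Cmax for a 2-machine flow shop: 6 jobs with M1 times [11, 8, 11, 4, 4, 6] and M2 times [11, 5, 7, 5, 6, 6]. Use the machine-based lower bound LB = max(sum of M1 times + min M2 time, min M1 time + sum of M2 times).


LB1 = sum(M1 times) + min(M2 times) = 44 + 5 = 49
LB2 = min(M1 times) + sum(M2 times) = 4 + 40 = 44
Lower bound = max(LB1, LB2) = max(49, 44) = 49

49


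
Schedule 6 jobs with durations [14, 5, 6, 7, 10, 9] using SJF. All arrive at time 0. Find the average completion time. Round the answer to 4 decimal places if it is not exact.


SJF order (ascending): [5, 6, 7, 9, 10, 14]
Completion times:
  Job 1: burst=5, C=5
  Job 2: burst=6, C=11
  Job 3: burst=7, C=18
  Job 4: burst=9, C=27
  Job 5: burst=10, C=37
  Job 6: burst=14, C=51
Average completion = 149/6 = 24.8333

24.8333


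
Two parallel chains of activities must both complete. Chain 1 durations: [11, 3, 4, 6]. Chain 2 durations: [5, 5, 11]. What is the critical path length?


Path A total = 11 + 3 + 4 + 6 = 24
Path B total = 5 + 5 + 11 = 21
Critical path = longest path = max(24, 21) = 24

24


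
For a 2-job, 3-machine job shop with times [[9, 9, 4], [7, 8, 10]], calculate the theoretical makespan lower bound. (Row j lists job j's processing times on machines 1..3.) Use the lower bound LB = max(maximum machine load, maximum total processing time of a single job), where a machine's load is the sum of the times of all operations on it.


Machine loads:
  Machine 1: 9 + 7 = 16
  Machine 2: 9 + 8 = 17
  Machine 3: 4 + 10 = 14
Max machine load = 17
Job totals:
  Job 1: 22
  Job 2: 25
Max job total = 25
Lower bound = max(17, 25) = 25

25


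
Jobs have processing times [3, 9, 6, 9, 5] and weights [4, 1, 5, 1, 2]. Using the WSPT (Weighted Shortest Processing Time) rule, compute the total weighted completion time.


Compute p/w ratios and sort ascending (WSPT): [(3, 4), (6, 5), (5, 2), (9, 1), (9, 1)]
Compute weighted completion times:
  Job (p=3,w=4): C=3, w*C=4*3=12
  Job (p=6,w=5): C=9, w*C=5*9=45
  Job (p=5,w=2): C=14, w*C=2*14=28
  Job (p=9,w=1): C=23, w*C=1*23=23
  Job (p=9,w=1): C=32, w*C=1*32=32
Total weighted completion time = 140

140


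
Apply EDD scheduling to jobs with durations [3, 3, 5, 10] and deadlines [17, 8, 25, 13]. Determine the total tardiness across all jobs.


Sort by due date (EDD order): [(3, 8), (10, 13), (3, 17), (5, 25)]
Compute completion times and tardiness:
  Job 1: p=3, d=8, C=3, tardiness=max(0,3-8)=0
  Job 2: p=10, d=13, C=13, tardiness=max(0,13-13)=0
  Job 3: p=3, d=17, C=16, tardiness=max(0,16-17)=0
  Job 4: p=5, d=25, C=21, tardiness=max(0,21-25)=0
Total tardiness = 0

0


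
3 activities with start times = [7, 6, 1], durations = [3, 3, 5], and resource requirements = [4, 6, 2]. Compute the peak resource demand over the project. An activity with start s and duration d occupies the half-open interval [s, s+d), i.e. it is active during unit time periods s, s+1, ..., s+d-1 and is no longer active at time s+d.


Each activity i is active on [start_i, start_i + duration_i).
Compute total resource usage per time slot:
  t=0: active resources = [], total = 0
  t=1: active resources = [2], total = 2
  t=2: active resources = [2], total = 2
  t=3: active resources = [2], total = 2
  t=4: active resources = [2], total = 2
  t=5: active resources = [2], total = 2
  t=6: active resources = [6], total = 6
  t=7: active resources = [4, 6], total = 10
  t=8: active resources = [4, 6], total = 10
  t=9: active resources = [4], total = 4
Peak resource demand = 10

10


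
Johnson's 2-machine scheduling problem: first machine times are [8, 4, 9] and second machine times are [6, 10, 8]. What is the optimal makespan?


Apply Johnson's rule:
  Group 1 (a <= b): [(2, 4, 10)]
  Group 2 (a > b): [(3, 9, 8), (1, 8, 6)]
Optimal job order: [2, 3, 1]
Schedule:
  Job 2: M1 done at 4, M2 done at 14
  Job 3: M1 done at 13, M2 done at 22
  Job 1: M1 done at 21, M2 done at 28
Makespan = 28

28


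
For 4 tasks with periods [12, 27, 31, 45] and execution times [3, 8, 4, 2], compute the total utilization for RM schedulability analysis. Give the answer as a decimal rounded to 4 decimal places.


Compute individual utilizations (exact fractions):
  Task 1: C/T = 3/12 = 1/4 (approx. 0.25)
  Task 2: C/T = 8/27 (approx. 0.2963)
  Task 3: C/T = 4/31 (approx. 0.129)
  Task 4: C/T = 2/45 (approx. 0.0444)
Total utilization U = 1/4 + 8/27 + 4/31 + 2/45 = 12049/16740
Rounded to 4 decimal places: U = 0.7198
RM (Liu & Layland) bound for 4 tasks = 0.756828; compare with U = 12049/16740 (approx. 0.719773)
U <= bound, so schedulable by RM sufficient condition.

0.7198


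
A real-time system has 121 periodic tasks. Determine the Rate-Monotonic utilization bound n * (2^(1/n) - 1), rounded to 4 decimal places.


Compute 2^(1/121) = 1.0057449283
Subtract 1: 1.0057449283 - 1 = 0.0057449283
Multiply by n: 121 * 0.0057449283 = 0.6951363243
Round to 4 dp: 0.6951

0.6951


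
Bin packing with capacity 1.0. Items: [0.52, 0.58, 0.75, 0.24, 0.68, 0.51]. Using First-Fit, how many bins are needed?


Place items sequentially using First-Fit:
  Item 0.52 -> new Bin 1
  Item 0.58 -> new Bin 2
  Item 0.75 -> new Bin 3
  Item 0.24 -> Bin 1 (now 0.76)
  Item 0.68 -> new Bin 4
  Item 0.51 -> new Bin 5
Total bins used = 5

5


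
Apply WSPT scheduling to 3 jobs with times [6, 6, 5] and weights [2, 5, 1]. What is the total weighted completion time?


Compute p/w ratios and sort ascending (WSPT): [(6, 5), (6, 2), (5, 1)]
Compute weighted completion times:
  Job (p=6,w=5): C=6, w*C=5*6=30
  Job (p=6,w=2): C=12, w*C=2*12=24
  Job (p=5,w=1): C=17, w*C=1*17=17
Total weighted completion time = 71

71


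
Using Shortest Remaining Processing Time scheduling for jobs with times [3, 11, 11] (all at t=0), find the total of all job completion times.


Since all jobs arrive at t=0, SRPT equals SPT ordering.
SPT order: [3, 11, 11]
Completion times:
  Job 1: p=3, C=3
  Job 2: p=11, C=14
  Job 3: p=11, C=25
Total completion time = 3 + 14 + 25 = 42

42


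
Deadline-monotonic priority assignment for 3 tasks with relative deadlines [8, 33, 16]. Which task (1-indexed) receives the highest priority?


Sort tasks by relative deadline (ascending):
  Task 1: deadline = 8
  Task 3: deadline = 16
  Task 2: deadline = 33
Priority order (highest first): [1, 3, 2]
Highest priority task = 1

1


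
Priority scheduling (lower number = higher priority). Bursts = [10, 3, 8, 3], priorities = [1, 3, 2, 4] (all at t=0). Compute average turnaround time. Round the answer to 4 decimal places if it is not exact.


Sort by priority (ascending = highest first):
Order: [(1, 10), (2, 8), (3, 3), (4, 3)]
Completion times:
  Priority 1, burst=10, C=10
  Priority 2, burst=8, C=18
  Priority 3, burst=3, C=21
  Priority 4, burst=3, C=24
Average turnaround = 73/4 = 18.25

18.25


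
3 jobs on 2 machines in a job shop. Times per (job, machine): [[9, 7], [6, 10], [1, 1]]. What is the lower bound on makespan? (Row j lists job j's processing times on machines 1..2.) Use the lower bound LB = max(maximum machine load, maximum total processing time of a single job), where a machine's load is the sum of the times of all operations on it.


Machine loads:
  Machine 1: 9 + 6 + 1 = 16
  Machine 2: 7 + 10 + 1 = 18
Max machine load = 18
Job totals:
  Job 1: 16
  Job 2: 16
  Job 3: 2
Max job total = 16
Lower bound = max(18, 16) = 18

18


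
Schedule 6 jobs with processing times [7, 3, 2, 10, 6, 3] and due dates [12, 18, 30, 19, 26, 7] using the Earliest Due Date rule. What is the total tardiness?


Sort by due date (EDD order): [(3, 7), (7, 12), (3, 18), (10, 19), (6, 26), (2, 30)]
Compute completion times and tardiness:
  Job 1: p=3, d=7, C=3, tardiness=max(0,3-7)=0
  Job 2: p=7, d=12, C=10, tardiness=max(0,10-12)=0
  Job 3: p=3, d=18, C=13, tardiness=max(0,13-18)=0
  Job 4: p=10, d=19, C=23, tardiness=max(0,23-19)=4
  Job 5: p=6, d=26, C=29, tardiness=max(0,29-26)=3
  Job 6: p=2, d=30, C=31, tardiness=max(0,31-30)=1
Total tardiness = 8

8


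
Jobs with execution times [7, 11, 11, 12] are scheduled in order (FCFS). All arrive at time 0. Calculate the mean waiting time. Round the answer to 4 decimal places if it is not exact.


FCFS order (as given): [7, 11, 11, 12]
Waiting times:
  Job 1: wait = 0
  Job 2: wait = 7
  Job 3: wait = 18
  Job 4: wait = 29
Sum of waiting times = 54
Average waiting time = 54/4 = 13.5

13.5


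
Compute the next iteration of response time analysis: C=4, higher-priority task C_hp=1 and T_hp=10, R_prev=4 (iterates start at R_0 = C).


R_next = C + ceil(R_prev / T_hp) * C_hp
ceil(4 / 10) = ceil(0.4) = 1
Interference = 1 * 1 = 1
R_next = 4 + 1 = 5

5


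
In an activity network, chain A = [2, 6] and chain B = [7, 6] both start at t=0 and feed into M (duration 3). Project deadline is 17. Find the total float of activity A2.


Forward pass: ES(A2) = sum of predecessors on chain A = 2
EF = ES + duration = 2 + 6 = 8
Backward pass: LF(M) = deadline = 17; LS(M) = 17 - 3 = 14
LF(A2) = LS(M) - sum(successors on chain A) = 14 - 0 = 14
LS = LF - duration = 14 - 6 = 8
Total float = LS - ES = 8 - 2 = 6

6


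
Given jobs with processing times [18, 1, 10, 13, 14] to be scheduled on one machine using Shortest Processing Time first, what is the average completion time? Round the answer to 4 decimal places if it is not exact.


Sort jobs by processing time (SPT order): [1, 10, 13, 14, 18]
Compute completion times sequentially:
  Job 1: processing = 1, completes at 1
  Job 2: processing = 10, completes at 11
  Job 3: processing = 13, completes at 24
  Job 4: processing = 14, completes at 38
  Job 5: processing = 18, completes at 56
Sum of completion times = 130
Average completion time = 130/5 = 26.0

26.0


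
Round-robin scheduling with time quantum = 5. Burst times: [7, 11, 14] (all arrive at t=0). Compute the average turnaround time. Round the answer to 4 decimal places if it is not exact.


Time quantum = 5
Execution trace:
  J1 runs 5 units, time = 5
  J2 runs 5 units, time = 10
  J3 runs 5 units, time = 15
  J1 runs 2 units, time = 17
  J2 runs 5 units, time = 22
  J3 runs 5 units, time = 27
  J2 runs 1 units, time = 28
  J3 runs 4 units, time = 32
Finish times: [17, 28, 32]
Average turnaround = 77/3 = 25.6667

25.6667


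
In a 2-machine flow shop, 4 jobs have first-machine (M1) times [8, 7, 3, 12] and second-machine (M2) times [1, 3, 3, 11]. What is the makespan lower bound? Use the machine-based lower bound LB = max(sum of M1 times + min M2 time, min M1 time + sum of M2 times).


LB1 = sum(M1 times) + min(M2 times) = 30 + 1 = 31
LB2 = min(M1 times) + sum(M2 times) = 3 + 18 = 21
Lower bound = max(LB1, LB2) = max(31, 21) = 31

31


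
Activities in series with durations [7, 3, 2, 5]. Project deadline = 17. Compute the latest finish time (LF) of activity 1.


LF(activity 1) = deadline - sum of successor durations
Successors: activities 2 through 4 with durations [3, 2, 5]
Sum of successor durations = 10
LF = 17 - 10 = 7

7


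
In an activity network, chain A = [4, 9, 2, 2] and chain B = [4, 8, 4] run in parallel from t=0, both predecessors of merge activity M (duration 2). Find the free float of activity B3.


ES(B3) = sum of predecessors on chain B = 12
EF(B3) = ES + duration = 12 + 4 = 16
Successor of B3 is M. ES(M) = max(sum(A), sum(B)) = max(17, 16) = 17
Free float = ES(successor) - EF(current) = 17 - 16 = 1

1


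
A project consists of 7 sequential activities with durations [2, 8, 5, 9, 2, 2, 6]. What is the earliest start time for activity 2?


Activity 2 starts after activities 1 through 1 complete.
Predecessor durations: [2]
ES = 2 = 2

2


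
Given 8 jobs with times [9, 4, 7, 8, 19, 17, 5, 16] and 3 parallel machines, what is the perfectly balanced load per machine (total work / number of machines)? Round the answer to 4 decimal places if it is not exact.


Total processing time = 9 + 4 + 7 + 8 + 19 + 17 + 5 + 16 = 85
Number of machines = 3
Ideal balanced load = 85 / 3 = 28.3333

28.3333


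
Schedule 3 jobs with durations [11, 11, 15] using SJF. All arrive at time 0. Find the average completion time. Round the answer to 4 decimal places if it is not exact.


SJF order (ascending): [11, 11, 15]
Completion times:
  Job 1: burst=11, C=11
  Job 2: burst=11, C=22
  Job 3: burst=15, C=37
Average completion = 70/3 = 23.3333

23.3333


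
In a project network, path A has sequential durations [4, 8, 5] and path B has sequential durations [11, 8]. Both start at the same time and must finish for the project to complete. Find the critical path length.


Path A total = 4 + 8 + 5 = 17
Path B total = 11 + 8 = 19
Critical path = longest path = max(17, 19) = 19

19


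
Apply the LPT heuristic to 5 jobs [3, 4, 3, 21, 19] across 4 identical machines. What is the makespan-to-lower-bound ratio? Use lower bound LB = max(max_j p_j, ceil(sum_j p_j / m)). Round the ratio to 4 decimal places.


LPT order: [21, 19, 4, 3, 3]
Machine loads after assignment: [21, 19, 4, 6]
LPT makespan = 21
Lower bound = max(max_job, ceil(total/4)) = max(21, 13) = 21
Ratio = 21 / 21 = 1.0

1.0


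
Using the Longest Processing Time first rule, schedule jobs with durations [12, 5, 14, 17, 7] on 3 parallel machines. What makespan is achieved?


Sort jobs in decreasing order (LPT): [17, 14, 12, 7, 5]
Assign each job to the least loaded machine:
  Machine 1: jobs [17], load = 17
  Machine 2: jobs [14, 5], load = 19
  Machine 3: jobs [12, 7], load = 19
Makespan = max load = 19

19


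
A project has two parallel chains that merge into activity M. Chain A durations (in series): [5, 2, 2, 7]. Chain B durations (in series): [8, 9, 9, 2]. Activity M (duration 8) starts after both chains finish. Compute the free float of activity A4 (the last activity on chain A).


ES(A4) = sum of predecessors on chain A = 9
EF(A4) = ES + duration = 9 + 7 = 16
Successor of A4 is M. ES(M) = max(sum(A), sum(B)) = max(16, 28) = 28
Free float = ES(successor) - EF(current) = 28 - 16 = 12

12


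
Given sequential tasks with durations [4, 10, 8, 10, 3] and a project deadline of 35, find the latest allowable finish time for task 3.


LF(activity 3) = deadline - sum of successor durations
Successors: activities 4 through 5 with durations [10, 3]
Sum of successor durations = 13
LF = 35 - 13 = 22

22


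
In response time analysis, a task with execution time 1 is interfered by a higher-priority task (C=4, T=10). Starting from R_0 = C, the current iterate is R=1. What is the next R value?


R_next = C + ceil(R_prev / T_hp) * C_hp
ceil(1 / 10) = ceil(0.1) = 1
Interference = 1 * 4 = 4
R_next = 1 + 4 = 5

5


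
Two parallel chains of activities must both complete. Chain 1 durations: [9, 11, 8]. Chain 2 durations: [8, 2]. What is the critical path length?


Path A total = 9 + 11 + 8 = 28
Path B total = 8 + 2 = 10
Critical path = longest path = max(28, 10) = 28

28


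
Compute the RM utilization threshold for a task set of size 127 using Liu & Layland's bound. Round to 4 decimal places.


Compute 2^(1/127) = 1.0054727730
Subtract 1: 1.0054727730 - 1 = 0.0054727730
Multiply by n: 127 * 0.0054727730 = 0.6950421710
Round to 4 dp: 0.6950

0.6950


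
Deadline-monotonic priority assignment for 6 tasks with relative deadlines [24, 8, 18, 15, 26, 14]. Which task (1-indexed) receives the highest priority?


Sort tasks by relative deadline (ascending):
  Task 2: deadline = 8
  Task 6: deadline = 14
  Task 4: deadline = 15
  Task 3: deadline = 18
  Task 1: deadline = 24
  Task 5: deadline = 26
Priority order (highest first): [2, 6, 4, 3, 1, 5]
Highest priority task = 2

2


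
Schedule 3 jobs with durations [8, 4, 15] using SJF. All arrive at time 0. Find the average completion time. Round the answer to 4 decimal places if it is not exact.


SJF order (ascending): [4, 8, 15]
Completion times:
  Job 1: burst=4, C=4
  Job 2: burst=8, C=12
  Job 3: burst=15, C=27
Average completion = 43/3 = 14.3333

14.3333


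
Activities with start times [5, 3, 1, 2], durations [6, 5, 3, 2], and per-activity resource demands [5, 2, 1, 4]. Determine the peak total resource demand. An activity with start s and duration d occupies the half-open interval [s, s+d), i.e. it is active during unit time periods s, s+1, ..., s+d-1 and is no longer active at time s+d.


Each activity i is active on [start_i, start_i + duration_i).
Compute total resource usage per time slot:
  t=0: active resources = [], total = 0
  t=1: active resources = [1], total = 1
  t=2: active resources = [1, 4], total = 5
  t=3: active resources = [2, 1, 4], total = 7
  t=4: active resources = [2], total = 2
  t=5: active resources = [5, 2], total = 7
  t=6: active resources = [5, 2], total = 7
  t=7: active resources = [5, 2], total = 7
  t=8: active resources = [5], total = 5
  t=9: active resources = [5], total = 5
  t=10: active resources = [5], total = 5
Peak resource demand = 7

7


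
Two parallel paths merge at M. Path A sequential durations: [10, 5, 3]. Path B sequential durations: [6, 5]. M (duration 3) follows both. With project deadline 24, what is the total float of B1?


Forward pass: ES(B1) = sum of predecessors on chain B = 0
EF = ES + duration = 0 + 6 = 6
Backward pass: LF(M) = deadline = 24; LS(M) = 24 - 3 = 21
LF(B1) = LS(M) - sum(successors on chain B) = 21 - 5 = 16
LS = LF - duration = 16 - 6 = 10
Total float = LS - ES = 10 - 0 = 10

10


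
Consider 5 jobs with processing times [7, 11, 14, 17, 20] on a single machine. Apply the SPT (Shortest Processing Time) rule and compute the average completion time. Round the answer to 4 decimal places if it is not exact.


Sort jobs by processing time (SPT order): [7, 11, 14, 17, 20]
Compute completion times sequentially:
  Job 1: processing = 7, completes at 7
  Job 2: processing = 11, completes at 18
  Job 3: processing = 14, completes at 32
  Job 4: processing = 17, completes at 49
  Job 5: processing = 20, completes at 69
Sum of completion times = 175
Average completion time = 175/5 = 35.0

35.0


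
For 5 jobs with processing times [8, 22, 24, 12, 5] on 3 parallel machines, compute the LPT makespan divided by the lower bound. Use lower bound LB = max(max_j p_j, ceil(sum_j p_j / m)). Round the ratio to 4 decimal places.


LPT order: [24, 22, 12, 8, 5]
Machine loads after assignment: [24, 22, 25]
LPT makespan = 25
Lower bound = max(max_job, ceil(total/3)) = max(24, 24) = 24
Ratio = 25 / 24 = 1.0417

1.0417


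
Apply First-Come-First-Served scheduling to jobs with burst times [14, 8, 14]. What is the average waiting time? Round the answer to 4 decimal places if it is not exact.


FCFS order (as given): [14, 8, 14]
Waiting times:
  Job 1: wait = 0
  Job 2: wait = 14
  Job 3: wait = 22
Sum of waiting times = 36
Average waiting time = 36/3 = 12.0

12.0


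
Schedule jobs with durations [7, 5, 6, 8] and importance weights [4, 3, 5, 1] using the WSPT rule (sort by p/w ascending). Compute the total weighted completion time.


Compute p/w ratios and sort ascending (WSPT): [(6, 5), (5, 3), (7, 4), (8, 1)]
Compute weighted completion times:
  Job (p=6,w=5): C=6, w*C=5*6=30
  Job (p=5,w=3): C=11, w*C=3*11=33
  Job (p=7,w=4): C=18, w*C=4*18=72
  Job (p=8,w=1): C=26, w*C=1*26=26
Total weighted completion time = 161

161


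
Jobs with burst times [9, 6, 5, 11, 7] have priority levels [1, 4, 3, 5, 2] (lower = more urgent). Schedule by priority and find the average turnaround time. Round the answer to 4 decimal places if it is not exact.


Sort by priority (ascending = highest first):
Order: [(1, 9), (2, 7), (3, 5), (4, 6), (5, 11)]
Completion times:
  Priority 1, burst=9, C=9
  Priority 2, burst=7, C=16
  Priority 3, burst=5, C=21
  Priority 4, burst=6, C=27
  Priority 5, burst=11, C=38
Average turnaround = 111/5 = 22.2

22.2


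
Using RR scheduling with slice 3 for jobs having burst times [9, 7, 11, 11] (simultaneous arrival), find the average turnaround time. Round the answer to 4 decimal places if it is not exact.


Time quantum = 3
Execution trace:
  J1 runs 3 units, time = 3
  J2 runs 3 units, time = 6
  J3 runs 3 units, time = 9
  J4 runs 3 units, time = 12
  J1 runs 3 units, time = 15
  J2 runs 3 units, time = 18
  J3 runs 3 units, time = 21
  J4 runs 3 units, time = 24
  J1 runs 3 units, time = 27
  J2 runs 1 units, time = 28
  J3 runs 3 units, time = 31
  J4 runs 3 units, time = 34
  J3 runs 2 units, time = 36
  J4 runs 2 units, time = 38
Finish times: [27, 28, 36, 38]
Average turnaround = 129/4 = 32.25

32.25


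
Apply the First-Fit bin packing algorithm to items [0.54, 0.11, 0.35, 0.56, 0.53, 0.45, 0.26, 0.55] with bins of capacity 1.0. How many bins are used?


Place items sequentially using First-Fit:
  Item 0.54 -> new Bin 1
  Item 0.11 -> Bin 1 (now 0.65)
  Item 0.35 -> Bin 1 (now 1.0)
  Item 0.56 -> new Bin 2
  Item 0.53 -> new Bin 3
  Item 0.45 -> Bin 3 (now 0.98)
  Item 0.26 -> Bin 2 (now 0.82)
  Item 0.55 -> new Bin 4
Total bins used = 4

4


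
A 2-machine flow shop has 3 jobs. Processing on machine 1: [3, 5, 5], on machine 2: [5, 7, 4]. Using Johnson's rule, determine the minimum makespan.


Apply Johnson's rule:
  Group 1 (a <= b): [(1, 3, 5), (2, 5, 7)]
  Group 2 (a > b): [(3, 5, 4)]
Optimal job order: [1, 2, 3]
Schedule:
  Job 1: M1 done at 3, M2 done at 8
  Job 2: M1 done at 8, M2 done at 15
  Job 3: M1 done at 13, M2 done at 19
Makespan = 19

19


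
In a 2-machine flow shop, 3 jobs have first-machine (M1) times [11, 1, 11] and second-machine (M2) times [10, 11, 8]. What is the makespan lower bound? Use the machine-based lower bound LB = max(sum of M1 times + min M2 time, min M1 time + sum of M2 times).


LB1 = sum(M1 times) + min(M2 times) = 23 + 8 = 31
LB2 = min(M1 times) + sum(M2 times) = 1 + 29 = 30
Lower bound = max(LB1, LB2) = max(31, 30) = 31

31


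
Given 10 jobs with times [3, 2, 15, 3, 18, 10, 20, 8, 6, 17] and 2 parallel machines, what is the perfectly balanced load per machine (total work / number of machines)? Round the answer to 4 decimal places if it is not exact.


Total processing time = 3 + 2 + 15 + 3 + 18 + 10 + 20 + 8 + 6 + 17 = 102
Number of machines = 2
Ideal balanced load = 102 / 2 = 51.0

51.0


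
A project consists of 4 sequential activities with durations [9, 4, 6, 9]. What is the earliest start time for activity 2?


Activity 2 starts after activities 1 through 1 complete.
Predecessor durations: [9]
ES = 9 = 9

9


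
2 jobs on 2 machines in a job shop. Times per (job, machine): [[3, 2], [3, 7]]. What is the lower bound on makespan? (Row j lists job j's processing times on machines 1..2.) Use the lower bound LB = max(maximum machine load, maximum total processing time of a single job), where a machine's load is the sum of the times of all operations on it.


Machine loads:
  Machine 1: 3 + 3 = 6
  Machine 2: 2 + 7 = 9
Max machine load = 9
Job totals:
  Job 1: 5
  Job 2: 10
Max job total = 10
Lower bound = max(9, 10) = 10

10


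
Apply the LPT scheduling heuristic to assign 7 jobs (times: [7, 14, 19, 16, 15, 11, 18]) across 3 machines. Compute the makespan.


Sort jobs in decreasing order (LPT): [19, 18, 16, 15, 14, 11, 7]
Assign each job to the least loaded machine:
  Machine 1: jobs [19, 11, 7], load = 37
  Machine 2: jobs [18, 14], load = 32
  Machine 3: jobs [16, 15], load = 31
Makespan = max load = 37

37


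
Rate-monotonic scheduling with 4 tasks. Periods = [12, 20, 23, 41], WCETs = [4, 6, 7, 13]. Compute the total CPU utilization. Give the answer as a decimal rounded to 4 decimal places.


Compute individual utilizations (exact fractions):
  Task 1: C/T = 4/12 = 1/3 (approx. 0.3333)
  Task 2: C/T = 6/20 = 3/10 (approx. 0.3)
  Task 3: C/T = 7/23 (approx. 0.3043)
  Task 4: C/T = 13/41 (approx. 0.3171)
Total utilization U = 1/3 + 3/10 + 7/23 + 13/41 = 35497/28290
Rounded to 4 decimal places: U = 1.2548
RM (Liu & Layland) bound for 4 tasks = 0.756828; compare with U = 35497/28290 (approx. 1.254754)
U > 1, so the task set is not schedulable (processor overloaded).

1.2548


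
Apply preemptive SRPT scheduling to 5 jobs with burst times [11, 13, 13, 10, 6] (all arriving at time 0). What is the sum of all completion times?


Since all jobs arrive at t=0, SRPT equals SPT ordering.
SPT order: [6, 10, 11, 13, 13]
Completion times:
  Job 1: p=6, C=6
  Job 2: p=10, C=16
  Job 3: p=11, C=27
  Job 4: p=13, C=40
  Job 5: p=13, C=53
Total completion time = 6 + 16 + 27 + 40 + 53 = 142

142


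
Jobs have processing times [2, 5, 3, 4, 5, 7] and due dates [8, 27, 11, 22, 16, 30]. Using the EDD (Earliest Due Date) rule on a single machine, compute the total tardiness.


Sort by due date (EDD order): [(2, 8), (3, 11), (5, 16), (4, 22), (5, 27), (7, 30)]
Compute completion times and tardiness:
  Job 1: p=2, d=8, C=2, tardiness=max(0,2-8)=0
  Job 2: p=3, d=11, C=5, tardiness=max(0,5-11)=0
  Job 3: p=5, d=16, C=10, tardiness=max(0,10-16)=0
  Job 4: p=4, d=22, C=14, tardiness=max(0,14-22)=0
  Job 5: p=5, d=27, C=19, tardiness=max(0,19-27)=0
  Job 6: p=7, d=30, C=26, tardiness=max(0,26-30)=0
Total tardiness = 0

0


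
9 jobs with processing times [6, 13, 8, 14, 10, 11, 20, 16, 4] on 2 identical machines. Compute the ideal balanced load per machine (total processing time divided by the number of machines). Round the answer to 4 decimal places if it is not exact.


Total processing time = 6 + 13 + 8 + 14 + 10 + 11 + 20 + 16 + 4 = 102
Number of machines = 2
Ideal balanced load = 102 / 2 = 51.0

51.0


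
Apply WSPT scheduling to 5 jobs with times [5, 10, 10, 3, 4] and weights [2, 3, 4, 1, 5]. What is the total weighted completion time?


Compute p/w ratios and sort ascending (WSPT): [(4, 5), (5, 2), (10, 4), (3, 1), (10, 3)]
Compute weighted completion times:
  Job (p=4,w=5): C=4, w*C=5*4=20
  Job (p=5,w=2): C=9, w*C=2*9=18
  Job (p=10,w=4): C=19, w*C=4*19=76
  Job (p=3,w=1): C=22, w*C=1*22=22
  Job (p=10,w=3): C=32, w*C=3*32=96
Total weighted completion time = 232

232


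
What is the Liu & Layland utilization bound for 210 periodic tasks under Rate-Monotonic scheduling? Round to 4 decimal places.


Compute 2^(1/210) = 1.0033061542
Subtract 1: 1.0033061542 - 1 = 0.0033061542
Multiply by n: 210 * 0.0033061542 = 0.6942923820
Round to 4 dp: 0.6943

0.6943


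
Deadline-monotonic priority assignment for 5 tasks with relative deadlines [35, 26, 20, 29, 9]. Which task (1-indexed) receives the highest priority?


Sort tasks by relative deadline (ascending):
  Task 5: deadline = 9
  Task 3: deadline = 20
  Task 2: deadline = 26
  Task 4: deadline = 29
  Task 1: deadline = 35
Priority order (highest first): [5, 3, 2, 4, 1]
Highest priority task = 5

5


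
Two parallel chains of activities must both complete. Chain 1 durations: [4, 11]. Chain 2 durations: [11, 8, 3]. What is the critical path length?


Path A total = 4 + 11 = 15
Path B total = 11 + 8 + 3 = 22
Critical path = longest path = max(15, 22) = 22

22


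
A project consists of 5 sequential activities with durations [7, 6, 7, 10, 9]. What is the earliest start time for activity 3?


Activity 3 starts after activities 1 through 2 complete.
Predecessor durations: [7, 6]
ES = 7 + 6 = 13

13


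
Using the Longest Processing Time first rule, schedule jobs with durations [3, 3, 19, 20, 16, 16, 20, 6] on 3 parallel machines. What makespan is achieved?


Sort jobs in decreasing order (LPT): [20, 20, 19, 16, 16, 6, 3, 3]
Assign each job to the least loaded machine:
  Machine 1: jobs [20, 16], load = 36
  Machine 2: jobs [20, 6, 3, 3], load = 32
  Machine 3: jobs [19, 16], load = 35
Makespan = max load = 36

36


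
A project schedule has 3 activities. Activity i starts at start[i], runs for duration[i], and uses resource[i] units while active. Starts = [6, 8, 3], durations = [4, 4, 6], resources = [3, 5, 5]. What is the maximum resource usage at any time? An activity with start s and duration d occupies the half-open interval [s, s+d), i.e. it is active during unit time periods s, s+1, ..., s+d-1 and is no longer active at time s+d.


Each activity i is active on [start_i, start_i + duration_i).
Compute total resource usage per time slot:
  t=0: active resources = [], total = 0
  t=1: active resources = [], total = 0
  t=2: active resources = [], total = 0
  t=3: active resources = [5], total = 5
  t=4: active resources = [5], total = 5
  t=5: active resources = [5], total = 5
  t=6: active resources = [3, 5], total = 8
  t=7: active resources = [3, 5], total = 8
  t=8: active resources = [3, 5, 5], total = 13
  t=9: active resources = [3, 5], total = 8
  t=10: active resources = [5], total = 5
  t=11: active resources = [5], total = 5
Peak resource demand = 13

13


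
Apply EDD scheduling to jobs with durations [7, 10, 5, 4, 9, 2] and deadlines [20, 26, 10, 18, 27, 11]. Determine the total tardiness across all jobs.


Sort by due date (EDD order): [(5, 10), (2, 11), (4, 18), (7, 20), (10, 26), (9, 27)]
Compute completion times and tardiness:
  Job 1: p=5, d=10, C=5, tardiness=max(0,5-10)=0
  Job 2: p=2, d=11, C=7, tardiness=max(0,7-11)=0
  Job 3: p=4, d=18, C=11, tardiness=max(0,11-18)=0
  Job 4: p=7, d=20, C=18, tardiness=max(0,18-20)=0
  Job 5: p=10, d=26, C=28, tardiness=max(0,28-26)=2
  Job 6: p=9, d=27, C=37, tardiness=max(0,37-27)=10
Total tardiness = 12

12


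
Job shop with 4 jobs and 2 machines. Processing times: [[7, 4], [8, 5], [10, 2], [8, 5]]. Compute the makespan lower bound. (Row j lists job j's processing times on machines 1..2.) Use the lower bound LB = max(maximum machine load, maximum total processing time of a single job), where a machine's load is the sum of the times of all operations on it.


Machine loads:
  Machine 1: 7 + 8 + 10 + 8 = 33
  Machine 2: 4 + 5 + 2 + 5 = 16
Max machine load = 33
Job totals:
  Job 1: 11
  Job 2: 13
  Job 3: 12
  Job 4: 13
Max job total = 13
Lower bound = max(33, 13) = 33

33


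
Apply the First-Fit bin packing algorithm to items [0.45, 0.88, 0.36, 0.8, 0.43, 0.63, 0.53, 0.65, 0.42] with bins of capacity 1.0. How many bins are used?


Place items sequentially using First-Fit:
  Item 0.45 -> new Bin 1
  Item 0.88 -> new Bin 2
  Item 0.36 -> Bin 1 (now 0.81)
  Item 0.8 -> new Bin 3
  Item 0.43 -> new Bin 4
  Item 0.63 -> new Bin 5
  Item 0.53 -> Bin 4 (now 0.96)
  Item 0.65 -> new Bin 6
  Item 0.42 -> new Bin 7
Total bins used = 7

7


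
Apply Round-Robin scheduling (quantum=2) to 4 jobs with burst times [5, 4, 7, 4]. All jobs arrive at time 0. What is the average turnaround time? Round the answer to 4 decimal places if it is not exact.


Time quantum = 2
Execution trace:
  J1 runs 2 units, time = 2
  J2 runs 2 units, time = 4
  J3 runs 2 units, time = 6
  J4 runs 2 units, time = 8
  J1 runs 2 units, time = 10
  J2 runs 2 units, time = 12
  J3 runs 2 units, time = 14
  J4 runs 2 units, time = 16
  J1 runs 1 units, time = 17
  J3 runs 2 units, time = 19
  J3 runs 1 units, time = 20
Finish times: [17, 12, 20, 16]
Average turnaround = 65/4 = 16.25

16.25


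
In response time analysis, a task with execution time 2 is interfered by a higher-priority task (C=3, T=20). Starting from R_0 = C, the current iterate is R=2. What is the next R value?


R_next = C + ceil(R_prev / T_hp) * C_hp
ceil(2 / 20) = ceil(0.1) = 1
Interference = 1 * 3 = 3
R_next = 2 + 3 = 5

5


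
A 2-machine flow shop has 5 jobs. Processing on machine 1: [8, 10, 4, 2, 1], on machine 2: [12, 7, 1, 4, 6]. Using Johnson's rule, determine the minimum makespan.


Apply Johnson's rule:
  Group 1 (a <= b): [(5, 1, 6), (4, 2, 4), (1, 8, 12)]
  Group 2 (a > b): [(2, 10, 7), (3, 4, 1)]
Optimal job order: [5, 4, 1, 2, 3]
Schedule:
  Job 5: M1 done at 1, M2 done at 7
  Job 4: M1 done at 3, M2 done at 11
  Job 1: M1 done at 11, M2 done at 23
  Job 2: M1 done at 21, M2 done at 30
  Job 3: M1 done at 25, M2 done at 31
Makespan = 31

31


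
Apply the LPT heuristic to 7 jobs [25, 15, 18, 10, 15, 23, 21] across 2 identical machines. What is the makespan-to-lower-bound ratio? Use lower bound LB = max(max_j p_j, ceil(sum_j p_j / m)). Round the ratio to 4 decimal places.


LPT order: [25, 23, 21, 18, 15, 15, 10]
Machine loads after assignment: [68, 59]
LPT makespan = 68
Lower bound = max(max_job, ceil(total/2)) = max(25, 64) = 64
Ratio = 68 / 64 = 1.0625

1.0625


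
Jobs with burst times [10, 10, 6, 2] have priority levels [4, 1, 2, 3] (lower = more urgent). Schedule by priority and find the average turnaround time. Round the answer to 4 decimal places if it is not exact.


Sort by priority (ascending = highest first):
Order: [(1, 10), (2, 6), (3, 2), (4, 10)]
Completion times:
  Priority 1, burst=10, C=10
  Priority 2, burst=6, C=16
  Priority 3, burst=2, C=18
  Priority 4, burst=10, C=28
Average turnaround = 72/4 = 18.0

18.0


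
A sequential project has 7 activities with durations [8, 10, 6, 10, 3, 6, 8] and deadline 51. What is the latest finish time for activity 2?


LF(activity 2) = deadline - sum of successor durations
Successors: activities 3 through 7 with durations [6, 10, 3, 6, 8]
Sum of successor durations = 33
LF = 51 - 33 = 18

18


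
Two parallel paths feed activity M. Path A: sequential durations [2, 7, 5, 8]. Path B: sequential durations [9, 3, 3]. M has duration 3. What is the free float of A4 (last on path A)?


ES(A4) = sum of predecessors on chain A = 14
EF(A4) = ES + duration = 14 + 8 = 22
Successor of A4 is M. ES(M) = max(sum(A), sum(B)) = max(22, 15) = 22
Free float = ES(successor) - EF(current) = 22 - 22 = 0

0


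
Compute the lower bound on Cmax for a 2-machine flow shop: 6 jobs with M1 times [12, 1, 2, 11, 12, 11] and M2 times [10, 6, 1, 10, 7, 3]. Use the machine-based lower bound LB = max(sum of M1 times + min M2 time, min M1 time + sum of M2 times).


LB1 = sum(M1 times) + min(M2 times) = 49 + 1 = 50
LB2 = min(M1 times) + sum(M2 times) = 1 + 37 = 38
Lower bound = max(LB1, LB2) = max(50, 38) = 50

50


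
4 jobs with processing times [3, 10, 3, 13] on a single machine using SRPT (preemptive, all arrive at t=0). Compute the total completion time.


Since all jobs arrive at t=0, SRPT equals SPT ordering.
SPT order: [3, 3, 10, 13]
Completion times:
  Job 1: p=3, C=3
  Job 2: p=3, C=6
  Job 3: p=10, C=16
  Job 4: p=13, C=29
Total completion time = 3 + 6 + 16 + 29 = 54

54


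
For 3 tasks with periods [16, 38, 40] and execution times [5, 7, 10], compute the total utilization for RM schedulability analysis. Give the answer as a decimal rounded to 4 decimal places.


Compute individual utilizations (exact fractions):
  Task 1: C/T = 5/16 (approx. 0.3125)
  Task 2: C/T = 7/38 (approx. 0.1842)
  Task 3: C/T = 10/40 = 1/4 (approx. 0.25)
Total utilization U = 5/16 + 7/38 + 1/4 = 227/304
Rounded to 4 decimal places: U = 0.7467
RM (Liu & Layland) bound for 3 tasks = 0.779763; compare with U = 227/304 (approx. 0.746711)
U <= bound, so schedulable by RM sufficient condition.

0.7467


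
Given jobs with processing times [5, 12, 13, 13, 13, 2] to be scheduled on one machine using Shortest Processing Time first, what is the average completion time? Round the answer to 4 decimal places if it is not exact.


Sort jobs by processing time (SPT order): [2, 5, 12, 13, 13, 13]
Compute completion times sequentially:
  Job 1: processing = 2, completes at 2
  Job 2: processing = 5, completes at 7
  Job 3: processing = 12, completes at 19
  Job 4: processing = 13, completes at 32
  Job 5: processing = 13, completes at 45
  Job 6: processing = 13, completes at 58
Sum of completion times = 163
Average completion time = 163/6 = 27.1667

27.1667
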